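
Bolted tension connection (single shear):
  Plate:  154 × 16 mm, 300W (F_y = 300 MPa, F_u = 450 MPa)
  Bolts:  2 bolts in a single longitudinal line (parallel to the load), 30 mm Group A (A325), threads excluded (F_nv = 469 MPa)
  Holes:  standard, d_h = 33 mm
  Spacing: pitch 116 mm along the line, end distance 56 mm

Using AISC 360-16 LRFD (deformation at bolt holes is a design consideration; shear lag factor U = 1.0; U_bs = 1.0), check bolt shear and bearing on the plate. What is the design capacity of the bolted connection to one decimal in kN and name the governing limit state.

Bolt shear: A_b = π(30)²/4 = 706.86 mm². φR_n = 0.75 × 469 × 706.86 × 2 × 1 = 497.3 kN.
Bearing (16 mm plate, F_u = 450 MPa): end bolts L_c = 56 − 33/2 = 39.5, R_n = min(1.2×39.5×16×450, 2.4×30×16×450) = 341.28 kN/bolt; interior L_c = 116 − 33 = 83, R_n = 518.4 kN/bolt. φR_n = 0.75 × (1×341.28 + 1×518.4) = 644.8 kN.
Governing: min(497.3, 644.8) = 497.3 kN → bolt shear.

497.3 kN (bolt shear governs)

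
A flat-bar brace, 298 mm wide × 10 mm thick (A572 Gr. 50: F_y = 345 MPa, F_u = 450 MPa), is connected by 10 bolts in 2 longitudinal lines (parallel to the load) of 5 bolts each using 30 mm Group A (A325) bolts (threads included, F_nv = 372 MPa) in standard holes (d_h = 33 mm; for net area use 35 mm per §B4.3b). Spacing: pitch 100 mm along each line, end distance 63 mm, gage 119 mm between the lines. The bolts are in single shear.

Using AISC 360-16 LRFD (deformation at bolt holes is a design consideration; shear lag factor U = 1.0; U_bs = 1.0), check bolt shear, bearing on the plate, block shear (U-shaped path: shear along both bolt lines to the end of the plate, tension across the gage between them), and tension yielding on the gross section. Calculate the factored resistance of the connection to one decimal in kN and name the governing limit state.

Bolt shear: A_b = π(30)²/4 = 706.86 mm². φR_n = 0.75 × 372 × 706.86 × 10 × 1 = 1972.1 kN.
Bearing (10 mm plate, F_u = 450 MPa): end bolts L_c = 63 − 33/2 = 46.5, R_n = min(1.2×46.5×10×450, 2.4×30×10×450) = 251.1 kN/bolt; interior L_c = 100 − 33 = 67, R_n = 324 kN/bolt. φR_n = 0.75 × (2×251.1 + 8×324) = 2320.7 kN.
Block shear: shear path 2×[63+4×100] = 2×463 mm, A_gv = 9260, A_nv = 2×(463 − 4.5×35)×10 = 6110 mm²; tension across gage: (119 − 1×35)×10 = 840 mm². R_n = min(0.6×450×6110, 0.6×345×9260) + 1.0×450×840 = min(1649.7, 1916.8) + 378 = 2027.7 kN. φR_n = 0.75 × 2027.7 = 1520.8 kN.
Tension yield (gross): A_g = 298×10 = 2980 mm². φR_n = 0.90 × 345 × 2980 = 925.3 kN.
Governing: min(1972.1, 2320.7, 1520.8, 925.3) = 925.3 kN → gross-section yield.

925.3 kN (gross-section yield governs)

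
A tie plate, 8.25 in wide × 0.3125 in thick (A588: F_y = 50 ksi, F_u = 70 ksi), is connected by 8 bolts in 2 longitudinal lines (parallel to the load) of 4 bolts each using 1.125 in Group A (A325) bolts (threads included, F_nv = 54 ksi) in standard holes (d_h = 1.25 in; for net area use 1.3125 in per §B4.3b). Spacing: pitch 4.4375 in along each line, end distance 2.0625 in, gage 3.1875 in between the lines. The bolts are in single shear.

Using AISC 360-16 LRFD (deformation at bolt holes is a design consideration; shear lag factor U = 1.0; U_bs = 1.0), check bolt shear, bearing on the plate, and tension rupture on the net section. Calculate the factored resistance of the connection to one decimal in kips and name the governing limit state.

Bolt shear: A_b = π(1.125)²/4 = 0.99402 in². φR_n = 0.75 × 54 × 0.99402 × 8 × 1 = 322.1 kips.
Bearing (0.3125 in plate, F_u = 70 ksi): end bolts L_c = 2.0625 − 1.25/2 = 1.4375, R_n = min(1.2×1.4375×0.3125×70, 2.4×1.125×0.3125×70) = 37.734 kips/bolt; interior L_c = 4.4375 − 1.25 = 3.1875, R_n = 59.063 kips/bolt. φR_n = 0.75 × (2×37.734 + 6×59.063) = 322.4 kips.
Tension rupture (net): A_n = (8.25 − 2×1.3125)×0.3125 = 1.7578 in² (U = 1.0, A_e = A_n). φR_n = 0.75 × 70 × 1.7578 = 92.3 kips.
Governing: min(322.1, 322.4, 92.3) = 92.3 kips → net-section rupture.

92.3 kips (net-section rupture governs)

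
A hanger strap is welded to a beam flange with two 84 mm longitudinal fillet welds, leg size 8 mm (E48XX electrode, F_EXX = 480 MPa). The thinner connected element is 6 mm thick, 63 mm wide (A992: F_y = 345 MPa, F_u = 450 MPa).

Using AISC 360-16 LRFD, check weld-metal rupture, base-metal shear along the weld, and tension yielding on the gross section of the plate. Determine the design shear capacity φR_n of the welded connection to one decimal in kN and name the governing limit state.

117.4 kN (gross-section yield governs)

Weld metal: throat = 0.707×8 = 5.656 mm, L = 2×84 = 168 mm. φR_n = 0.75 × 0.6 × 480 × 5.656 × 168 = 205.2 kN.
Base metal shear (6 mm plate): yield φR_n = 1.0×0.6×345×6×168 = 208.7 kN; rupture φR_n = 0.75×0.6×450×6×168 = 204.1 kN; take 204.1 kN (rupture).
Tension yield (gross): A_g = 63×6 = 378 mm². φR_n = 0.90 × 345 × 378 = 117.4 kN.
Governing: min(205.2, 204.1, 117.4) = 117.4 kN → gross-section yield.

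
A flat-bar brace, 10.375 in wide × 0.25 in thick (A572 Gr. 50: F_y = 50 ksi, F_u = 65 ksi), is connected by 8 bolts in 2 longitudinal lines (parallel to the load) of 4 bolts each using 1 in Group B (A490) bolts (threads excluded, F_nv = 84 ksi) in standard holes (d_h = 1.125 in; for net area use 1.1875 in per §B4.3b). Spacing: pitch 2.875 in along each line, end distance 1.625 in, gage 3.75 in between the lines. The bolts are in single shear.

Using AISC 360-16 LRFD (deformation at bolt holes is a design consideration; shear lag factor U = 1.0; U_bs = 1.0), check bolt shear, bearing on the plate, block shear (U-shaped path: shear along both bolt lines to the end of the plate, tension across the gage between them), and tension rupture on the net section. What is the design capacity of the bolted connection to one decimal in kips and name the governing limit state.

Bolt shear: A_b = π(1)²/4 = 0.7854 in². φR_n = 0.75 × 84 × 0.7854 × 8 × 1 = 395.8 kips.
Bearing (0.25 in plate, F_u = 65 ksi): end bolts L_c = 1.625 − 1.125/2 = 1.0625, R_n = min(1.2×1.0625×0.25×65, 2.4×1×0.25×65) = 20.719 kips/bolt; interior L_c = 2.875 − 1.125 = 1.75, R_n = 34.125 kips/bolt. φR_n = 0.75 × (2×20.719 + 6×34.125) = 184.6 kips.
Block shear: shear path 2×[1.625+3×2.875] = 2×10.25 in, A_gv = 5.125, A_nv = 2×(10.25 − 3.5×1.1875)×0.25 = 3.0469 in²; tension across gage: (3.75 − 1×1.1875)×0.25 = 0.64063 in². R_n = min(0.6×65×3.0469, 0.6×50×5.125) + 1.0×65×0.64063 = min(118.83, 153.75) + 41.641 = 160.47 kips. φR_n = 0.75 × 160.47 = 120.4 kips.
Tension rupture (net): A_n = (10.375 − 2×1.1875)×0.25 = 2 in² (U = 1.0, A_e = A_n). φR_n = 0.75 × 65 × 2 = 97.5 kips.
Governing: min(395.8, 184.6, 120.4, 97.5) = 97.5 kips → net-section rupture.

97.5 kips (net-section rupture governs)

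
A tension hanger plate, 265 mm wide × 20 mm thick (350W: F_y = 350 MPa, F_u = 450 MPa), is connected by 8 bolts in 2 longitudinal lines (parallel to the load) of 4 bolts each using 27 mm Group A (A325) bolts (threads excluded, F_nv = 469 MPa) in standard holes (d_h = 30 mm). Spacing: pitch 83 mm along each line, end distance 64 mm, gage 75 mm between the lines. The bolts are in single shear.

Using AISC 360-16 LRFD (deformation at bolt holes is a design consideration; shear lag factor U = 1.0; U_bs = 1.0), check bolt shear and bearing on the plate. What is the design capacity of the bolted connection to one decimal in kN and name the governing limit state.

Bolt shear: A_b = π(27)²/4 = 572.56 mm². φR_n = 0.75 × 469 × 572.56 × 8 × 1 = 1611.2 kN.
Bearing (20 mm plate, F_u = 450 MPa): end bolts L_c = 64 − 30/2 = 49, R_n = min(1.2×49×20×450, 2.4×27×20×450) = 529.2 kN/bolt; interior L_c = 83 − 30 = 53, R_n = 572.4 kN/bolt. φR_n = 0.75 × (2×529.2 + 6×572.4) = 3369.6 kN.
Governing: min(1611.2, 3369.6) = 1611.2 kN → bolt shear.

1611.2 kN (bolt shear governs)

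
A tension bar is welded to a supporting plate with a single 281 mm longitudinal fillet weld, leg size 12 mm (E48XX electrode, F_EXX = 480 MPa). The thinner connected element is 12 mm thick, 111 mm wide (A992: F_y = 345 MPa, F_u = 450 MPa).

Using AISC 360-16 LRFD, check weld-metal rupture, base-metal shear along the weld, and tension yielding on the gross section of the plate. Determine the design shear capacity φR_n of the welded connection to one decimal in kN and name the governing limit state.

Weld metal: throat = 0.707×12 = 8.484 mm, L = 281 mm. φR_n = 0.75 × 0.6 × 480 × 8.484 × 281 = 514.9 kN.
Base metal shear (12 mm plate): yield φR_n = 1.0×0.6×345×12×281 = 698.0 kN; rupture φR_n = 0.75×0.6×450×12×281 = 682.8 kN; take 682.8 kN (rupture).
Tension yield (gross): A_g = 111×12 = 1332 mm². φR_n = 0.90 × 345 × 1332 = 413.6 kN.
Governing: min(514.9, 682.8, 413.6) = 413.6 kN → gross-section yield.

413.6 kN (gross-section yield governs)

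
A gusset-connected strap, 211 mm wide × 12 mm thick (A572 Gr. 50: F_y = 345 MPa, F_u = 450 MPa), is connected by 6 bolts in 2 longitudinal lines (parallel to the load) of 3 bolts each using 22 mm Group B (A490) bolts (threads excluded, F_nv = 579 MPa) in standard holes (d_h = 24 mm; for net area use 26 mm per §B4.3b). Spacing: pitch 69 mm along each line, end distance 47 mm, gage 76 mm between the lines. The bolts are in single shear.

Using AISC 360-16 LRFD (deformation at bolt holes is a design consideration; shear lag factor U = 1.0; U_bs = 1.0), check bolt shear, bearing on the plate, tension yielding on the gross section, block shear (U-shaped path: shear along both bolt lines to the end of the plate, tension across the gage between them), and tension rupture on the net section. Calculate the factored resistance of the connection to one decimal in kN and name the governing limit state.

644.0 kN (net-section rupture governs)

Bolt shear: A_b = π(22)²/4 = 380.13 mm². φR_n = 0.75 × 579 × 380.13 × 6 × 1 = 990.4 kN.
Bearing (12 mm plate, F_u = 450 MPa): end bolts L_c = 47 − 24/2 = 35, R_n = min(1.2×35×12×450, 2.4×22×12×450) = 226.8 kN/bolt; interior L_c = 69 − 24 = 45, R_n = 285.12 kN/bolt. φR_n = 0.75 × (2×226.8 + 4×285.12) = 1195.6 kN.
Tension yield (gross): A_g = 211×12 = 2532 mm². φR_n = 0.90 × 345 × 2532 = 786.2 kN.
Block shear: shear path 2×[47+2×69] = 2×185 mm, A_gv = 4440, A_nv = 2×(185 − 2.5×26)×12 = 2880 mm²; tension across gage: (76 − 1×26)×12 = 600 mm². R_n = min(0.6×450×2880, 0.6×345×4440) + 1.0×450×600 = min(777.6, 919.08) + 270 = 1047.6 kN. φR_n = 0.75 × 1047.6 = 785.7 kN.
Tension rupture (net): A_n = (211 − 2×26)×12 = 1908 mm² (U = 1.0, A_e = A_n). φR_n = 0.75 × 450 × 1908 = 644.0 kN.
Governing: min(990.4, 1195.6, 786.2, 785.7, 644.0) = 644.0 kN → net-section rupture.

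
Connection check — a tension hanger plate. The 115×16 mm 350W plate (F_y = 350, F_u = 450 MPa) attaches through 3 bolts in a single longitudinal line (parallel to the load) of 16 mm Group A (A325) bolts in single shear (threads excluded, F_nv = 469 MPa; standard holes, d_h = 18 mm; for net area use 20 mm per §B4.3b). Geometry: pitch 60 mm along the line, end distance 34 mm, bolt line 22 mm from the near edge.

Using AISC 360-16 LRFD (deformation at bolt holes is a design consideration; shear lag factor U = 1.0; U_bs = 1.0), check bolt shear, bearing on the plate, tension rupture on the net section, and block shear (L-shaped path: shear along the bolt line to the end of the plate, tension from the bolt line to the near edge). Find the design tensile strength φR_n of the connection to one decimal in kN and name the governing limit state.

Bolt shear: A_b = π(16)²/4 = 201.06 mm². φR_n = 0.75 × 469 × 201.06 × 3 × 1 = 212.2 kN.
Bearing (16 mm plate, F_u = 450 MPa): end bolts L_c = 34 − 18/2 = 25, R_n = min(1.2×25×16×450, 2.4×16×16×450) = 216 kN/bolt; interior L_c = 60 − 18 = 42, R_n = 276.48 kN/bolt. φR_n = 0.75 × (1×216 + 2×276.48) = 576.7 kN.
Tension rupture (net): A_n = (115 − 1×20)×16 = 1520 mm² (U = 1.0, A_e = A_n). φR_n = 0.75 × 450 × 1520 = 513.0 kN.
Block shear: shear path 1×[34+2×60] = 1×154 mm, A_gv = 2464, A_nv = 1×(154 − 2.5×20)×16 = 1664 mm²; tension to near edge: (22 − 0.5×20)×16 = 192 mm². R_n = min(0.6×450×1664, 0.6×350×2464) + 1.0×450×192 = min(449.28, 517.44) + 86.4 = 535.68 kN. φR_n = 0.75 × 535.68 = 401.8 kN.
Governing: min(212.2, 576.7, 513.0, 401.8) = 212.2 kN → bolt shear.

212.2 kN (bolt shear governs)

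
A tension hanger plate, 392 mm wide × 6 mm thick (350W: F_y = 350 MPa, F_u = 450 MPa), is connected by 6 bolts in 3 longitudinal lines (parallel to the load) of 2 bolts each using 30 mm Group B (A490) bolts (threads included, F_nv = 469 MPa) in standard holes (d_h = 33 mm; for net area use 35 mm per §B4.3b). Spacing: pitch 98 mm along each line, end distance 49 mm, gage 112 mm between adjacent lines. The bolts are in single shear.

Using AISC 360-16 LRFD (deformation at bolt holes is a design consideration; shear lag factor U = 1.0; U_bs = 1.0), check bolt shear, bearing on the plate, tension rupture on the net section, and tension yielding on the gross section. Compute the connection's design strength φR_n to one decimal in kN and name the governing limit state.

Bolt shear: A_b = π(30)²/4 = 706.86 mm². φR_n = 0.75 × 469 × 706.86 × 6 × 1 = 1491.8 kN.
Bearing (6 mm plate, F_u = 450 MPa): end bolts L_c = 49 − 33/2 = 32.5, R_n = min(1.2×32.5×6×450, 2.4×30×6×450) = 105.3 kN/bolt; interior L_c = 98 − 33 = 65, R_n = 194.4 kN/bolt. φR_n = 0.75 × (3×105.3 + 3×194.4) = 674.3 kN.
Tension rupture (net): A_n = (392 − 3×35)×6 = 1722 mm² (U = 1.0, A_e = A_n). φR_n = 0.75 × 450 × 1722 = 581.2 kN.
Tension yield (gross): A_g = 392×6 = 2352 mm². φR_n = 0.90 × 350 × 2352 = 740.9 kN.
Governing: min(1491.8, 674.3, 581.2, 740.9) = 581.2 kN → net-section rupture.

581.2 kN (net-section rupture governs)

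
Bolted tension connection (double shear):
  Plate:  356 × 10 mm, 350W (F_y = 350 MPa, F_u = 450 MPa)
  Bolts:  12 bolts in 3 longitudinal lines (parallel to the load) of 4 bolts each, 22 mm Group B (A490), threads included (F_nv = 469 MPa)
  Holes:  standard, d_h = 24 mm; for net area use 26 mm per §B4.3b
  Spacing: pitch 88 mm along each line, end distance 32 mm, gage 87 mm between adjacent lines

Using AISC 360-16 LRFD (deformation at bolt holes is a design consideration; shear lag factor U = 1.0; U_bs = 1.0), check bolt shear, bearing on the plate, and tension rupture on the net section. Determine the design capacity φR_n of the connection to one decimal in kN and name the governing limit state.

Bolt shear: A_b = π(22)²/4 = 380.13 mm². φR_n = 0.75 × 469 × 380.13 × 12 × 2 = 3209.1 kN.
Bearing (10 mm plate, F_u = 450 MPa): end bolts L_c = 32 − 24/2 = 20, R_n = min(1.2×20×10×450, 2.4×22×10×450) = 108 kN/bolt; interior L_c = 88 − 24 = 64, R_n = 237.6 kN/bolt. φR_n = 0.75 × (3×108 + 9×237.6) = 1846.8 kN.
Tension rupture (net): A_n = (356 − 3×26)×10 = 2780 mm² (U = 1.0, A_e = A_n). φR_n = 0.75 × 450 × 2780 = 938.3 kN.
Governing: min(3209.1, 1846.8, 938.3) = 938.3 kN → net-section rupture.

938.3 kN (net-section rupture governs)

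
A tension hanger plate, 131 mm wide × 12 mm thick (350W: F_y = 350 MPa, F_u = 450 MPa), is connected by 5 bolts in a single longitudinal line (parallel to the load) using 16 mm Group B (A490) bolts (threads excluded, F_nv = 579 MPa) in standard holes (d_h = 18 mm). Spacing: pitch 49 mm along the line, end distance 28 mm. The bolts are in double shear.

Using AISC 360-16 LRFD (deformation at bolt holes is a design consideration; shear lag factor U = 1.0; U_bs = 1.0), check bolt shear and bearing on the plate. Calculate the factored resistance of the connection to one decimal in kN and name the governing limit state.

Bolt shear: A_b = π(16)²/4 = 201.06 mm². φR_n = 0.75 × 579 × 201.06 × 5 × 2 = 873.1 kN.
Bearing (12 mm plate, F_u = 450 MPa): end bolts L_c = 28 − 18/2 = 19, R_n = min(1.2×19×12×450, 2.4×16×12×450) = 123.12 kN/bolt; interior L_c = 49 − 18 = 31, R_n = 200.88 kN/bolt. φR_n = 0.75 × (1×123.12 + 4×200.88) = 695.0 kN.
Governing: min(873.1, 695.0) = 695.0 kN → bearing.

695.0 kN (bearing governs)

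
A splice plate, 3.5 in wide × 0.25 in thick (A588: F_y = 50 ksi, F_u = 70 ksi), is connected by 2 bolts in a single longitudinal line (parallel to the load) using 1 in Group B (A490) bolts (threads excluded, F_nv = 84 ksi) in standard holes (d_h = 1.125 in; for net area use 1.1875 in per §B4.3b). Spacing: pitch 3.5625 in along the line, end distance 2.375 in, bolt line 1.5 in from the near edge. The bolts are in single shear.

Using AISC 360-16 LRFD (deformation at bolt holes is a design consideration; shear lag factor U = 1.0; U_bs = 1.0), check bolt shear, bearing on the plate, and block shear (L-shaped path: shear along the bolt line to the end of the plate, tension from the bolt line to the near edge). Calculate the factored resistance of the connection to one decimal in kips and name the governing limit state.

44.6 kips (block shear governs)

Bolt shear: A_b = π(1)²/4 = 0.7854 in². φR_n = 0.75 × 84 × 0.7854 × 2 × 1 = 99.0 kips.
Bearing (0.25 in plate, F_u = 70 ksi): end bolts L_c = 2.375 − 1.125/2 = 1.8125, R_n = min(1.2×1.8125×0.25×70, 2.4×1×0.25×70) = 38.063 kips/bolt; interior L_c = 3.5625 − 1.125 = 2.4375, R_n = 42 kips/bolt. φR_n = 0.75 × (1×38.063 + 1×42) = 60.0 kips.
Block shear: shear path 1×[2.375+1×3.5625] = 1×5.9375 in, A_gv = 1.4844, A_nv = 1×(5.9375 − 1.5×1.1875)×0.25 = 1.0391 in²; tension to near edge: (1.5 − 0.5×1.1875)×0.25 = 0.22656 in². R_n = min(0.6×70×1.0391, 0.6×50×1.4844) + 1.0×70×0.22656 = min(43.642, 44.532) + 15.859 = 59.501 kips. φR_n = 0.75 × 59.501 = 44.6 kips.
Governing: min(99.0, 60.0, 44.6) = 44.6 kips → block shear.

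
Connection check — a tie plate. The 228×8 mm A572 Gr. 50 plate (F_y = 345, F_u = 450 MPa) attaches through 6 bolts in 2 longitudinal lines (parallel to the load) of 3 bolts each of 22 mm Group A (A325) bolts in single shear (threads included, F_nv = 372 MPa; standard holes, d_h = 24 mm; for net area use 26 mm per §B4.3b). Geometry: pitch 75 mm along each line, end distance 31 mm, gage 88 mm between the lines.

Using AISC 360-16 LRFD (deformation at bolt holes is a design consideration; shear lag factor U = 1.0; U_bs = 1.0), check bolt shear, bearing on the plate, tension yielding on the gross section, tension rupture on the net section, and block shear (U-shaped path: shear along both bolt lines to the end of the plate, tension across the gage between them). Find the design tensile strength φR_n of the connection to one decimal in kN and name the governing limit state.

Bolt shear: A_b = π(22)²/4 = 380.13 mm². φR_n = 0.75 × 372 × 380.13 × 6 × 1 = 636.3 kN.
Bearing (8 mm plate, F_u = 450 MPa): end bolts L_c = 31 − 24/2 = 19, R_n = min(1.2×19×8×450, 2.4×22×8×450) = 82.08 kN/bolt; interior L_c = 75 − 24 = 51, R_n = 190.08 kN/bolt. φR_n = 0.75 × (2×82.08 + 4×190.08) = 693.4 kN.
Tension yield (gross): A_g = 228×8 = 1824 mm². φR_n = 0.90 × 345 × 1824 = 566.4 kN.
Tension rupture (net): A_n = (228 − 2×26)×8 = 1408 mm² (U = 1.0, A_e = A_n). φR_n = 0.75 × 450 × 1408 = 475.2 kN.
Block shear: shear path 2×[31+2×75] = 2×181 mm, A_gv = 2896, A_nv = 2×(181 − 2.5×26)×8 = 1856 mm²; tension across gage: (88 − 1×26)×8 = 496 mm². R_n = min(0.6×450×1856, 0.6×345×2896) + 1.0×450×496 = min(501.12, 599.47) + 223.2 = 724.32 kN. φR_n = 0.75 × 724.32 = 543.2 kN.
Governing: min(636.3, 693.4, 566.4, 475.2, 543.2) = 475.2 kN → net-section rupture.

475.2 kN (net-section rupture governs)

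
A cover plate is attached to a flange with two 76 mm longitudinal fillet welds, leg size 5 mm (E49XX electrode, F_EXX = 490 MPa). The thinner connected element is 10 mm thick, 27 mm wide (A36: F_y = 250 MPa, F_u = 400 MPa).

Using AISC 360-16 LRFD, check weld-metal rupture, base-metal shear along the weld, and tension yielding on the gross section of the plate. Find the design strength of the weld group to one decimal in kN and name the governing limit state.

Weld metal: throat = 0.707×5 = 3.535 mm, L = 2×76 = 152 mm. φR_n = 0.75 × 0.6 × 490 × 3.535 × 152 = 118.5 kN.
Base metal shear (10 mm plate): yield φR_n = 1.0×0.6×250×10×152 = 228.0 kN; rupture φR_n = 0.75×0.6×400×10×152 = 273.6 kN; take 228.0 kN (yield).
Tension yield (gross): A_g = 27×10 = 270 mm². φR_n = 0.90 × 250 × 270 = 60.8 kN.
Governing: min(118.5, 228.0, 60.8) = 60.8 kN → gross-section yield.

60.8 kN (gross-section yield governs)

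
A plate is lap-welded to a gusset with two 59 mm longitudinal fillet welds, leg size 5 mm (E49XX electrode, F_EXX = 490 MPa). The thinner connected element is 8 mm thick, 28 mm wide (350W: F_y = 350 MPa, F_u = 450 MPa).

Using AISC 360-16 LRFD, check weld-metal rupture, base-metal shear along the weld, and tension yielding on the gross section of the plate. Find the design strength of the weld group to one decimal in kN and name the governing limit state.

70.6 kN (gross-section yield governs)

Weld metal: throat = 0.707×5 = 3.535 mm, L = 2×59 = 118 mm. φR_n = 0.75 × 0.6 × 490 × 3.535 × 118 = 92.0 kN.
Base metal shear (8 mm plate): yield φR_n = 1.0×0.6×350×8×118 = 198.2 kN; rupture φR_n = 0.75×0.6×450×8×118 = 191.2 kN; take 191.2 kN (rupture).
Tension yield (gross): A_g = 28×8 = 224 mm². φR_n = 0.90 × 350 × 224 = 70.6 kN.
Governing: min(92.0, 191.2, 70.6) = 70.6 kN → gross-section yield.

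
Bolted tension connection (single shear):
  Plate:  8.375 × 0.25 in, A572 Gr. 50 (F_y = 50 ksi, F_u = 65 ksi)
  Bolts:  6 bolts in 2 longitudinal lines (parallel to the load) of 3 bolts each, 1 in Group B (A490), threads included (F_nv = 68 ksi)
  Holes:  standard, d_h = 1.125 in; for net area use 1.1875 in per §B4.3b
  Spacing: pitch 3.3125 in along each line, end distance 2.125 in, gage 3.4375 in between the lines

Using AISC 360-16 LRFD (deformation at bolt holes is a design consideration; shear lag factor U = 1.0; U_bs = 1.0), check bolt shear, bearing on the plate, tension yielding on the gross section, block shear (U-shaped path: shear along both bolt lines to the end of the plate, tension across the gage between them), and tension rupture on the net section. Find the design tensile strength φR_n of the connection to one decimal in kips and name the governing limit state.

73.1 kips (net-section rupture governs)

Bolt shear: A_b = π(1)²/4 = 0.7854 in². φR_n = 0.75 × 68 × 0.7854 × 6 × 1 = 240.3 kips.
Bearing (0.25 in plate, F_u = 65 ksi): end bolts L_c = 2.125 − 1.125/2 = 1.5625, R_n = min(1.2×1.5625×0.25×65, 2.4×1×0.25×65) = 30.469 kips/bolt; interior L_c = 3.3125 − 1.125 = 2.1875, R_n = 39 kips/bolt. φR_n = 0.75 × (2×30.469 + 4×39) = 162.7 kips.
Tension yield (gross): A_g = 8.375×0.25 = 2.0938 in². φR_n = 0.90 × 50 × 2.0938 = 94.2 kips.
Block shear: shear path 2×[2.125+2×3.3125] = 2×8.75 in, A_gv = 4.375, A_nv = 2×(8.75 − 2.5×1.1875)×0.25 = 2.8906 in²; tension across gage: (3.4375 − 1×1.1875)×0.25 = 0.5625 in². R_n = min(0.6×65×2.8906, 0.6×50×4.375) + 1.0×65×0.5625 = min(112.73, 131.25) + 36.563 = 149.29 kips. φR_n = 0.75 × 149.29 = 112.0 kips.
Tension rupture (net): A_n = (8.375 − 2×1.1875)×0.25 = 1.5 in² (U = 1.0, A_e = A_n). φR_n = 0.75 × 65 × 1.5 = 73.1 kips.
Governing: min(240.3, 162.7, 94.2, 112.0, 73.1) = 73.1 kips → net-section rupture.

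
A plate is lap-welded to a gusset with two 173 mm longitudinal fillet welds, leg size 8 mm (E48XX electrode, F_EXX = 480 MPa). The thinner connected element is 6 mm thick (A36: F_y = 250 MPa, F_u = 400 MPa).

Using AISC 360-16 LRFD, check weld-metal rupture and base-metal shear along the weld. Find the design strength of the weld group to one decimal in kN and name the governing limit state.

311.4 kN (base-metal shear governs)

Weld metal: throat = 0.707×8 = 5.656 mm, L = 2×173 = 346 mm. φR_n = 0.75 × 0.6 × 480 × 5.656 × 346 = 422.7 kN.
Base metal shear (6 mm plate): yield φR_n = 1.0×0.6×250×6×346 = 311.4 kN; rupture φR_n = 0.75×0.6×400×6×346 = 373.7 kN; take 311.4 kN (yield).
Governing: min(422.7, 311.4) = 311.4 kN → base-metal shear.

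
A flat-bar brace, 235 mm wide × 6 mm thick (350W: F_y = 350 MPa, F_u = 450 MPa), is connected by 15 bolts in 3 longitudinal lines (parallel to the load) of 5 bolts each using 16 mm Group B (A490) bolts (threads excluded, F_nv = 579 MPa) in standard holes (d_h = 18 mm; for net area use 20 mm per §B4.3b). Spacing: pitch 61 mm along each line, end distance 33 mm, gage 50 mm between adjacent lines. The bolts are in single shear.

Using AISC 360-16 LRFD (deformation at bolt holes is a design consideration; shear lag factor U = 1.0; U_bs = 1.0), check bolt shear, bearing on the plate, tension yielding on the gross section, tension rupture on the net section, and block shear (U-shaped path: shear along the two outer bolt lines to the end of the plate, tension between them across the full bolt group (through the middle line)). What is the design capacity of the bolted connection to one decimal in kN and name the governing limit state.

354.4 kN (net-section rupture governs)

Bolt shear: A_b = π(16)²/4 = 201.06 mm². φR_n = 0.75 × 579 × 201.06 × 15 × 1 = 1309.7 kN.
Bearing (6 mm plate, F_u = 450 MPa): end bolts L_c = 33 − 18/2 = 24, R_n = min(1.2×24×6×450, 2.4×16×6×450) = 77.76 kN/bolt; interior L_c = 61 − 18 = 43, R_n = 103.68 kN/bolt. φR_n = 0.75 × (3×77.76 + 12×103.68) = 1108.1 kN.
Tension yield (gross): A_g = 235×6 = 1410 mm². φR_n = 0.90 × 350 × 1410 = 444.2 kN.
Tension rupture (net): A_n = (235 − 3×20)×6 = 1050 mm² (U = 1.0, A_e = A_n). φR_n = 0.75 × 450 × 1050 = 354.4 kN.
Block shear: shear path 2×[33+4×61] = 2×277 mm, A_gv = 3324, A_nv = 2×(277 − 4.5×20)×6 = 2244 mm²; tension across gage: (100 − 2×20)×6 = 360 mm². R_n = min(0.6×450×2244, 0.6×350×3324) + 1.0×450×360 = min(605.88, 698.04) + 162 = 767.88 kN. φR_n = 0.75 × 767.88 = 575.9 kN.
Governing: min(1309.7, 1108.1, 444.2, 354.4, 575.9) = 354.4 kN → net-section rupture.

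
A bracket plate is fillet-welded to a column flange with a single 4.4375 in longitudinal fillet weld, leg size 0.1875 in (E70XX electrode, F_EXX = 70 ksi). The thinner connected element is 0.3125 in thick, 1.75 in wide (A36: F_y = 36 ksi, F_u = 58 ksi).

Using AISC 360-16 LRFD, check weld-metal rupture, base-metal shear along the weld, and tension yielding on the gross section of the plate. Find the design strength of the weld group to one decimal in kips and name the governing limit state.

Weld metal: throat = 0.707×0.1875 = 0.13256 in, L = 4.4375 in. φR_n = 0.75 × 0.6 × 70 × 0.13256 × 4.4375 = 18.5 kips.
Base metal shear (0.3125 in plate): yield φR_n = 1.0×0.6×36×0.3125×4.4375 = 30.0 kips; rupture φR_n = 0.75×0.6×58×0.3125×4.4375 = 36.2 kips; take 30.0 kips (yield).
Tension yield (gross): A_g = 1.75×0.3125 = 0.54688 in². φR_n = 0.90 × 36 × 0.54688 = 17.7 kips.
Governing: min(18.5, 30.0, 17.7) = 17.7 kips → gross-section yield.

17.7 kips (gross-section yield governs)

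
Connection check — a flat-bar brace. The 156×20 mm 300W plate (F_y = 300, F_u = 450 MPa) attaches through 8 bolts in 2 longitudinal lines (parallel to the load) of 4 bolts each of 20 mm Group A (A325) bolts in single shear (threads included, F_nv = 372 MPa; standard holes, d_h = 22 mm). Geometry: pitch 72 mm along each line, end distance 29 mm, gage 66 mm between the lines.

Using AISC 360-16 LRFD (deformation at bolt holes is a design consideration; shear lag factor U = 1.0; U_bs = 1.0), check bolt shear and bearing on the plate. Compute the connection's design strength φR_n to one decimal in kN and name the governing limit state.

Bolt shear: A_b = π(20)²/4 = 314.16 mm². φR_n = 0.75 × 372 × 314.16 × 8 × 1 = 701.2 kN.
Bearing (20 mm plate, F_u = 450 MPa): end bolts L_c = 29 − 22/2 = 18, R_n = min(1.2×18×20×450, 2.4×20×20×450) = 194.4 kN/bolt; interior L_c = 72 − 22 = 50, R_n = 432 kN/bolt. φR_n = 0.75 × (2×194.4 + 6×432) = 2235.6 kN.
Governing: min(701.2, 2235.6) = 701.2 kN → bolt shear.

701.2 kN (bolt shear governs)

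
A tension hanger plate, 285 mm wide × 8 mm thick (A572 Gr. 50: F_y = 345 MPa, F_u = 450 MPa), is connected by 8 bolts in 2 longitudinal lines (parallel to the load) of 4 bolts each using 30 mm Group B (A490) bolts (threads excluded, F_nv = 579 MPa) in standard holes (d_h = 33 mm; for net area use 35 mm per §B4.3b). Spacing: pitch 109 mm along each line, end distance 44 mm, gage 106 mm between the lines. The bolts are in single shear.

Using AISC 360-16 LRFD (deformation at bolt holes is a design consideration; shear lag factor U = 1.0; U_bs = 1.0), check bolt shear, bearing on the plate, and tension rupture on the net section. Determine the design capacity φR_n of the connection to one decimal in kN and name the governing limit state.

580.5 kN (net-section rupture governs)

Bolt shear: A_b = π(30)²/4 = 706.86 mm². φR_n = 0.75 × 579 × 706.86 × 8 × 1 = 2455.6 kN.
Bearing (8 mm plate, F_u = 450 MPa): end bolts L_c = 44 − 33/2 = 27.5, R_n = min(1.2×27.5×8×450, 2.4×30×8×450) = 118.8 kN/bolt; interior L_c = 109 − 33 = 76, R_n = 259.2 kN/bolt. φR_n = 0.75 × (2×118.8 + 6×259.2) = 1344.6 kN.
Tension rupture (net): A_n = (285 − 2×35)×8 = 1720 mm² (U = 1.0, A_e = A_n). φR_n = 0.75 × 450 × 1720 = 580.5 kN.
Governing: min(2455.6, 1344.6, 580.5) = 580.5 kN → net-section rupture.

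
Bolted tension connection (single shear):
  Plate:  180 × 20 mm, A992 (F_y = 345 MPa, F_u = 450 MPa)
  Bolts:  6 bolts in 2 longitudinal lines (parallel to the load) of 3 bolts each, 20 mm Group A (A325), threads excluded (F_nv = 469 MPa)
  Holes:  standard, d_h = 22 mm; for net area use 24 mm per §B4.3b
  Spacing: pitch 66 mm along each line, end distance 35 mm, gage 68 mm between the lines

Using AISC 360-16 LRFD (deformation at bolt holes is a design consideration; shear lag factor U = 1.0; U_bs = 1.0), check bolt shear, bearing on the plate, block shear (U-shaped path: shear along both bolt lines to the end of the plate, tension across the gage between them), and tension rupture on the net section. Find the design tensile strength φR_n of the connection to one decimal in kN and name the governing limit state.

663.0 kN (bolt shear governs)

Bolt shear: A_b = π(20)²/4 = 314.16 mm². φR_n = 0.75 × 469 × 314.16 × 6 × 1 = 663.0 kN.
Bearing (20 mm plate, F_u = 450 MPa): end bolts L_c = 35 − 22/2 = 24, R_n = min(1.2×24×20×450, 2.4×20×20×450) = 259.2 kN/bolt; interior L_c = 66 − 22 = 44, R_n = 432 kN/bolt. φR_n = 0.75 × (2×259.2 + 4×432) = 1684.8 kN.
Block shear: shear path 2×[35+2×66] = 2×167 mm, A_gv = 6680, A_nv = 2×(167 − 2.5×24)×20 = 4280 mm²; tension across gage: (68 − 1×24)×20 = 880 mm². R_n = min(0.6×450×4280, 0.6×345×6680) + 1.0×450×880 = min(1155.6, 1382.8) + 396 = 1551.6 kN. φR_n = 0.75 × 1551.6 = 1163.7 kN.
Tension rupture (net): A_n = (180 − 2×24)×20 = 2640 mm² (U = 1.0, A_e = A_n). φR_n = 0.75 × 450 × 2640 = 891.0 kN.
Governing: min(663.0, 1684.8, 1163.7, 891.0) = 663.0 kN → bolt shear.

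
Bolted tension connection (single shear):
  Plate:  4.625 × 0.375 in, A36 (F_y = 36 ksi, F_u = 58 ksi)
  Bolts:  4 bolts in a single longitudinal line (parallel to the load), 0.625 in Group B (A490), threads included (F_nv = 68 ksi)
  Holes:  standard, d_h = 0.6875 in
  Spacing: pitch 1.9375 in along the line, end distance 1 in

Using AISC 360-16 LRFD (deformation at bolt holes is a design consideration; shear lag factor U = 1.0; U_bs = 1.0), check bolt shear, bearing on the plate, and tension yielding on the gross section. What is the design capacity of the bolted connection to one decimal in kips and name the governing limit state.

56.2 kips (gross-section yield governs)

Bolt shear: A_b = π(0.625)²/4 = 0.3068 in². φR_n = 0.75 × 68 × 0.3068 × 4 × 1 = 62.6 kips.
Bearing (0.375 in plate, F_u = 58 ksi): end bolts L_c = 1 − 0.6875/2 = 0.65625, R_n = min(1.2×0.65625×0.375×58, 2.4×0.625×0.375×58) = 17.128 kips/bolt; interior L_c = 1.9375 − 0.6875 = 1.25, R_n = 32.625 kips/bolt. φR_n = 0.75 × (1×17.128 + 3×32.625) = 86.3 kips.
Tension yield (gross): A_g = 4.625×0.375 = 1.7344 in². φR_n = 0.90 × 36 × 1.7344 = 56.2 kips.
Governing: min(62.6, 86.3, 56.2) = 56.2 kips → gross-section yield.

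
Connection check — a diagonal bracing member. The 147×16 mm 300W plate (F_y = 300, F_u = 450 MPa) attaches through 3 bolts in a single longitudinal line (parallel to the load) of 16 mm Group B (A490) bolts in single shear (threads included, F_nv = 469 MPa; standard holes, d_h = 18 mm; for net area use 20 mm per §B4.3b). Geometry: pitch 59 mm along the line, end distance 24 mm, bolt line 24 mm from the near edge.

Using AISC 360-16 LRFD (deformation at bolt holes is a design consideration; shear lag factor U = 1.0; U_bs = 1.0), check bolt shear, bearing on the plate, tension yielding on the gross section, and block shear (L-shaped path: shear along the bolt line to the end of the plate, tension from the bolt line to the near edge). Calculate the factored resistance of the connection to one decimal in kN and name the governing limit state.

212.2 kN (bolt shear governs)

Bolt shear: A_b = π(16)²/4 = 201.06 mm². φR_n = 0.75 × 469 × 201.06 × 3 × 1 = 212.2 kN.
Bearing (16 mm plate, F_u = 450 MPa): end bolts L_c = 24 − 18/2 = 15, R_n = min(1.2×15×16×450, 2.4×16×16×450) = 129.6 kN/bolt; interior L_c = 59 − 18 = 41, R_n = 276.48 kN/bolt. φR_n = 0.75 × (1×129.6 + 2×276.48) = 511.9 kN.
Tension yield (gross): A_g = 147×16 = 2352 mm². φR_n = 0.90 × 300 × 2352 = 635.0 kN.
Block shear: shear path 1×[24+2×59] = 1×142 mm, A_gv = 2272, A_nv = 1×(142 − 2.5×20)×16 = 1472 mm²; tension to near edge: (24 − 0.5×20)×16 = 224 mm². R_n = min(0.6×450×1472, 0.6×300×2272) + 1.0×450×224 = min(397.44, 408.96) + 100.8 = 498.24 kN. φR_n = 0.75 × 498.24 = 373.7 kN.
Governing: min(212.2, 511.9, 635.0, 373.7) = 212.2 kN → bolt shear.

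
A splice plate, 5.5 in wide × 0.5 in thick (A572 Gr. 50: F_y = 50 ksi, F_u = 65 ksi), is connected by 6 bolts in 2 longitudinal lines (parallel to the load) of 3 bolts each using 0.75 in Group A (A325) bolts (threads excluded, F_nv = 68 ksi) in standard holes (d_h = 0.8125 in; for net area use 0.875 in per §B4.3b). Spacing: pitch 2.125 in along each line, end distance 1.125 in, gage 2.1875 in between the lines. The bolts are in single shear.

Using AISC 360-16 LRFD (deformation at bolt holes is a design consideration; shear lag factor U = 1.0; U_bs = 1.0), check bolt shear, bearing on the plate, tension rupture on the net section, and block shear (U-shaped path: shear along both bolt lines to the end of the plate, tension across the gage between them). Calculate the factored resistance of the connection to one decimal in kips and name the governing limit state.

91.4 kips (net-section rupture governs)

Bolt shear: A_b = π(0.75)²/4 = 0.44179 in². φR_n = 0.75 × 68 × 0.44179 × 6 × 1 = 135.2 kips.
Bearing (0.5 in plate, F_u = 65 ksi): end bolts L_c = 1.125 − 0.8125/2 = 0.71875, R_n = min(1.2×0.71875×0.5×65, 2.4×0.75×0.5×65) = 28.031 kips/bolt; interior L_c = 2.125 − 0.8125 = 1.3125, R_n = 51.188 kips/bolt. φR_n = 0.75 × (2×28.031 + 4×51.188) = 195.6 kips.
Tension rupture (net): A_n = (5.5 − 2×0.875)×0.5 = 1.875 in² (U = 1.0, A_e = A_n). φR_n = 0.75 × 65 × 1.875 = 91.4 kips.
Block shear: shear path 2×[1.125+2×2.125] = 2×5.375 in, A_gv = 5.375, A_nv = 2×(5.375 − 2.5×0.875)×0.5 = 3.1875 in²; tension across gage: (2.1875 − 1×0.875)×0.5 = 0.65625 in². R_n = min(0.6×65×3.1875, 0.6×50×5.375) + 1.0×65×0.65625 = min(124.31, 161.25) + 42.656 = 166.97 kips. φR_n = 0.75 × 166.97 = 125.2 kips.
Governing: min(135.2, 195.6, 91.4, 125.2) = 91.4 kips → net-section rupture.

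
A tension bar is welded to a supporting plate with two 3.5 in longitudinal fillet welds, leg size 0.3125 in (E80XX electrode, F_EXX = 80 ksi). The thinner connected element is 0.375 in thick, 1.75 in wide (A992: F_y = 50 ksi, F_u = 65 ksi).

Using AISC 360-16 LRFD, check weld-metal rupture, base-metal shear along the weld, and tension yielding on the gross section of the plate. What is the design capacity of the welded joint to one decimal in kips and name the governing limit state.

29.5 kips (gross-section yield governs)

Weld metal: throat = 0.707×0.3125 = 0.22094 in, L = 2×3.5 = 7 in. φR_n = 0.75 × 0.6 × 80 × 0.22094 × 7 = 55.7 kips.
Base metal shear (0.375 in plate): yield φR_n = 1.0×0.6×50×0.375×7 = 78.8 kips; rupture φR_n = 0.75×0.6×65×0.375×7 = 76.8 kips; take 76.8 kips (rupture).
Tension yield (gross): A_g = 1.75×0.375 = 0.65625 in². φR_n = 0.90 × 50 × 0.65625 = 29.5 kips.
Governing: min(55.7, 76.8, 29.5) = 29.5 kips → gross-section yield.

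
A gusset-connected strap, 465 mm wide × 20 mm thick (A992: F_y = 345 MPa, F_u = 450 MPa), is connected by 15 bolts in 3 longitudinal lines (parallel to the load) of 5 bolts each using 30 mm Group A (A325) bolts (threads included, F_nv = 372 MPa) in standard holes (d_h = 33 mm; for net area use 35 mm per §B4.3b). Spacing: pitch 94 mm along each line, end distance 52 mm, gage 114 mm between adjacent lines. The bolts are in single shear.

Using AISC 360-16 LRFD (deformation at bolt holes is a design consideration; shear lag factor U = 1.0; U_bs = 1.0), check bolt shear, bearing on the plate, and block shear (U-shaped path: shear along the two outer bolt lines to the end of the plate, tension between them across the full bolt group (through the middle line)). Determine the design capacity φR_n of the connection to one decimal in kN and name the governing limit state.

Bolt shear: A_b = π(30)²/4 = 706.86 mm². φR_n = 0.75 × 372 × 706.86 × 15 × 1 = 2958.2 kN.
Bearing (20 mm plate, F_u = 450 MPa): end bolts L_c = 52 − 33/2 = 35.5, R_n = min(1.2×35.5×20×450, 2.4×30×20×450) = 383.4 kN/bolt; interior L_c = 94 − 33 = 61, R_n = 648 kN/bolt. φR_n = 0.75 × (3×383.4 + 12×648) = 6694.7 kN.
Block shear: shear path 2×[52+4×94] = 2×428 mm, A_gv = 17120, A_nv = 2×(428 − 4.5×35)×20 = 10820 mm²; tension across gage: (228 − 2×35)×20 = 3160 mm². R_n = min(0.6×450×10820, 0.6×345×17120) + 1.0×450×3160 = min(2921.4, 3543.8) + 1422 = 4343.4 kN. φR_n = 0.75 × 4343.4 = 3257.6 kN.
Governing: min(2958.2, 6694.7, 3257.6) = 2958.2 kN → bolt shear.

2958.2 kN (bolt shear governs)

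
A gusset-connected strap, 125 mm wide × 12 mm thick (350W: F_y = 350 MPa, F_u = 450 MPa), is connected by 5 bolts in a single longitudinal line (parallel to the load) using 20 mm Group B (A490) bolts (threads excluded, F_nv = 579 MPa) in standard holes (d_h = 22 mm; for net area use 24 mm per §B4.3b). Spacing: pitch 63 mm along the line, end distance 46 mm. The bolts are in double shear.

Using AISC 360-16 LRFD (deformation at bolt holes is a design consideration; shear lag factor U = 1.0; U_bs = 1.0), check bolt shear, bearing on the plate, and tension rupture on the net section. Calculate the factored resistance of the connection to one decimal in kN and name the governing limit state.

409.1 kN (net-section rupture governs)

Bolt shear: A_b = π(20)²/4 = 314.16 mm². φR_n = 0.75 × 579 × 314.16 × 5 × 2 = 1364.2 kN.
Bearing (12 mm plate, F_u = 450 MPa): end bolts L_c = 46 − 22/2 = 35, R_n = min(1.2×35×12×450, 2.4×20×12×450) = 226.8 kN/bolt; interior L_c = 63 − 22 = 41, R_n = 259.2 kN/bolt. φR_n = 0.75 × (1×226.8 + 4×259.2) = 947.7 kN.
Tension rupture (net): A_n = (125 − 1×24)×12 = 1212 mm² (U = 1.0, A_e = A_n). φR_n = 0.75 × 450 × 1212 = 409.1 kN.
Governing: min(1364.2, 947.7, 409.1) = 409.1 kN → net-section rupture.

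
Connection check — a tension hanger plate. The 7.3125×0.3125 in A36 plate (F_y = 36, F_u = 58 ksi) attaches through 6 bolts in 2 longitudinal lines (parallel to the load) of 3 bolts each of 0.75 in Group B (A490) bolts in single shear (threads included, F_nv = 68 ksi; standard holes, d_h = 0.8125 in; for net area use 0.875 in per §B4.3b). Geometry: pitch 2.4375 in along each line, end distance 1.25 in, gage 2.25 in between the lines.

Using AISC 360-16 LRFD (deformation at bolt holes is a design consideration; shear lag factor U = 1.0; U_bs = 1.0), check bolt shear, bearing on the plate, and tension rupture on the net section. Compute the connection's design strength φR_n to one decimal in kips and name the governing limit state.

Bolt shear: A_b = π(0.75)²/4 = 0.44179 in². φR_n = 0.75 × 68 × 0.44179 × 6 × 1 = 135.2 kips.
Bearing (0.3125 in plate, F_u = 58 ksi): end bolts L_c = 1.25 − 0.8125/2 = 0.84375, R_n = min(1.2×0.84375×0.3125×58, 2.4×0.75×0.3125×58) = 18.352 kips/bolt; interior L_c = 2.4375 − 0.8125 = 1.625, R_n = 32.625 kips/bolt. φR_n = 0.75 × (2×18.352 + 4×32.625) = 125.4 kips.
Tension rupture (net): A_n = (7.3125 − 2×0.875)×0.3125 = 1.7383 in² (U = 1.0, A_e = A_n). φR_n = 0.75 × 58 × 1.7383 = 75.6 kips.
Governing: min(135.2, 125.4, 75.6) = 75.6 kips → net-section rupture.

75.6 kips (net-section rupture governs)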